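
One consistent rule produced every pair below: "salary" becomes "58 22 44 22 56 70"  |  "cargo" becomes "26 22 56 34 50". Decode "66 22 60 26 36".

watch

s(#19)→58 and a(#1)→22: differences scale by 2, so n = 2·pos + 20. With a=1..z=26, the number is 2·pos + 20.
Decoding 66 22 60 26 36: 66→(66−20)÷2=23=w, 22→(22−20)÷2=1=a, 60→(60−20)÷2=20=t, 26→(26−20)÷2=3=c, 36→(36−20)÷2=8=h.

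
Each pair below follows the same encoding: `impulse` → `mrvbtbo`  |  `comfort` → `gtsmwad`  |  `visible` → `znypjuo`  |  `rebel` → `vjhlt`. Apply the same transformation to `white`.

amoam

In impulse: i→m is +4, m→r is +5, p→v is +6, u→b is +7 — the shift increases by 1 each position. The shift increases by 1 at each position, starting from +4: 4, 5, 6, ….
On white: w+4=a, h+5=m, i+6=o, t+7=a, e+8=m.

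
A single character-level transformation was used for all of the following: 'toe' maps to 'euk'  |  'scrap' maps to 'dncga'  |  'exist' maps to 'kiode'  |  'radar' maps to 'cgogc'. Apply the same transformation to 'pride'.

The shift depends on letter class: consonant t→e is +11, but vowel o→u is +6. Two shifts are in play — +6 for a/e/i/o/u, +11 for every other letter.
On pride: p(cons)+11=a, r(cons)+11=c, i(vowel)+6=o, d(cons)+11=o, e(vowel)+6=k.

acook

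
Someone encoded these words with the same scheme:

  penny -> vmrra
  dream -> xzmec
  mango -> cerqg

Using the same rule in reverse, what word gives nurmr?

p(15)→v(21) and e(4)→m(12) fit y≡15x+4 (mod 26); the inverse of 15 mod 26 is 7. This is an affine cipher: with a=0,…,z=25, each position x becomes (15x+4) mod 26.
Decoding nurmr: n(13)→7·(13−4)≡11=l; u(20)→7·(20−4)≡8=i; r(17)→7·(17−4)≡13=n; m(12)→7·(12−4)≡4=e; r(17)→7·(17−4)≡13=n (all mod 26).

linen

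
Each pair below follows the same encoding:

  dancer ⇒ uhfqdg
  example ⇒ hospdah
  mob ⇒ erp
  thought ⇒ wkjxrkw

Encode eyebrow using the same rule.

The output letters match the input read backwards, each shifted +3: dancer reversed is recnad. The word is reversed, then every letter is shifted forward by 3.
For eyebrow: reverse → worbeye; then shift: w+3=z, o+3=r, r+3=u, b+3=e, e+3=h, y+3=b, e+3=h.

zruehbh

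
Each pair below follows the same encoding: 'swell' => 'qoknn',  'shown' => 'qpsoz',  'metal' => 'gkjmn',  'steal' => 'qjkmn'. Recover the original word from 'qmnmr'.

s(18)→q(16) and w(22)→o(14) fit y≡19x+12 (mod 26); the inverse of 19 mod 26 is 11. Treating letters as 0–25, the rule is x ↦ 19x + 12 (mod 26).
Undoing it on qmnmr: q(16)→11·(16−12)≡18=s; m(12)→11·(12−12)≡0=a; n(13)→11·(13−12)≡11=l; m(12)→11·(12−12)≡0=a; r(17)→11·(17−12)≡3=d (all mod 26).

salad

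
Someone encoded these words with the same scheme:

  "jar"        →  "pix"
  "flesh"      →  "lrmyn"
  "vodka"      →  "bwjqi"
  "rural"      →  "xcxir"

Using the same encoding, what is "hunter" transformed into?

nctzmx

The shift depends on letter class: consonant j→p is +6, but vowel a→i is +8. The rule splits by letter class: vowels +8, consonants +6.
For hunter: h(cons)+6=n, u(vowel)+8=c, n(cons)+6=t, t(cons)+6=z, e(vowel)+8=m, r(cons)+6=x.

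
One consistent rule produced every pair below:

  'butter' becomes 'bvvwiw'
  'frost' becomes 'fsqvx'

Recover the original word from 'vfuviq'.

In butter: b→b is +0, u→v is +1, t→v is +2, t→w is +3 — the shift increases by 1 each position. Each letter shifts forward by its position index (0, 1, 2, …) — the shift grows by one for each successive letter.
Reversing it on vfuviq: v−0=v, f−1=e, u−2=s, v−3=s, i−4=e, q−5=l.

vessel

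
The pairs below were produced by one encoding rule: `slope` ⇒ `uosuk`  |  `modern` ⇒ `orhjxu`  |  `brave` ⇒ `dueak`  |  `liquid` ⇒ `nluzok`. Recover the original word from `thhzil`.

In slope: s→u is +2, l→o is +3, o→s is +4, p→u is +5 — the shift increases by 1 each position. Each letter shifts forward by (position + 2), i.e. 2, 3, 4, … — the shift grows by one for each successive letter.
Reversing it on thhzil: t−2=r, h−3=e, h−4=d, z−5=u, i−6=c, l−7=e.

reduce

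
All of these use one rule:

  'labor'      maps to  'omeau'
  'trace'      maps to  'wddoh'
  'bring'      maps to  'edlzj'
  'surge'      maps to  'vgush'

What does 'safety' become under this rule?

It's a Vigenère-style cipher with numeric key [3,12]: position i shifts by key[i mod 2].
Applying it to safety: s+3=v, a+12=m, f+3=i, e+12=q, t+3=w, y+12=k.

vmiqwk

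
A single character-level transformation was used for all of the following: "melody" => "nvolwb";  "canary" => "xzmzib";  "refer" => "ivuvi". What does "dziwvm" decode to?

warden

Each pair mirrors across the alphabet (m↔n, e↔v, l↔o): positions sum to 25. Letters are reflected about the middle of the alphabet (position → 25−position): Atbash.
Reversing it on dziwvm: d↔w, z↔a, i↔r, w↔d, v↔e, m↔n.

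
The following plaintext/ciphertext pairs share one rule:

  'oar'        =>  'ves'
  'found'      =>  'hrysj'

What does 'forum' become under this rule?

Two steps: reverse the string, then apply a Caesar shift of +4.
For forum: reverse → murof; then shift: m+4=q, u+4=y, r+4=v, o+4=s, f+4=j.

qyvsj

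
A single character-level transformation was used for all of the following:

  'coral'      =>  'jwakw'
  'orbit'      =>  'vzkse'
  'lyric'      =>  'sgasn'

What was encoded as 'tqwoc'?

miner

In coral: c→j is +7, o→w is +8, r→a is +9, a→k is +10 — the shift increases by 1 each position. Each letter shifts forward by (position + 7), i.e. 7, 8, 9, … — the shift grows by one for each successive letter.
Decoding tqwoc: t−7=m, q−8=i, w−9=n, o−10=e, c−11=r.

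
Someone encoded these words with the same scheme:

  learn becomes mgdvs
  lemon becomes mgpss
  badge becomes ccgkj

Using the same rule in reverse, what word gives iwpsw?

humor

Letter i (0-indexed) is shifted by i+1, so successive shifts are 1, 2, 3, ….
Reversing it on iwpsw: i−1=h, w−2=u, p−3=m, s−4=o, w−5=r.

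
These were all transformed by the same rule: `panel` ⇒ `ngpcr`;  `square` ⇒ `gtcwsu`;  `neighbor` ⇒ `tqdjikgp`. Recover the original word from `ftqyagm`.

The output letters match the input read backwards, each shifted +2: panel reversed is lenap. Two steps: reverse the string, then apply a Caesar shift of +2.
Reversing it on ftqyagm: shift back: f−2=d, t−2=r, q−2=o, y−2=w, a−2=y, g−2=e, m−2=k → drowyek; then reverse → keyword.

keyword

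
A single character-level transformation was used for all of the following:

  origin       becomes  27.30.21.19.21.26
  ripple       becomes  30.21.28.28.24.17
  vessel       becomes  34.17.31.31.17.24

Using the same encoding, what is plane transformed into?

28.24.13.26.17

o is letter #15 and maps to 27: an offset of 12. The number is (letter's place in the alphabet, a=1) + 12.
Applying it to plane: p=16→28, l=12→24, a=1→13, n=14→26, e=5→17.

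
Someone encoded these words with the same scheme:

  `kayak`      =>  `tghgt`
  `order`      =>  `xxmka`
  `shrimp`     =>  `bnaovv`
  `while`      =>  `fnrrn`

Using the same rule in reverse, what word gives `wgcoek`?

Shifts by position in kayak: pos 0: k→t (+9), pos 1: a→g (+6), pos 2: y→h (+9), pos 3: a→g (+6) — repeating every 2. The shifts repeat in a cycle of length 2: positions 0,1,… shift by +9, +6, then the pattern repeats.
Reversing it on wgcoek: w−9=n, g−6=a, c−9=t, o−6=i, e−9=v, k−6=e.

native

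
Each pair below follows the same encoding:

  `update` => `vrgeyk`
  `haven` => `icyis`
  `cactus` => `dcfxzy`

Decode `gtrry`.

In update: u→v is +1, p→r is +2, d→g is +3, a→e is +4 — the shift increases by 1 each position. Each letter shifts forward by (position + 1), i.e. 1, 2, 3, … — the shift grows by one for each successive letter.
Reversing it on gtrry: g−1=f, t−2=r, r−3=o, r−4=n, y−5=t.

front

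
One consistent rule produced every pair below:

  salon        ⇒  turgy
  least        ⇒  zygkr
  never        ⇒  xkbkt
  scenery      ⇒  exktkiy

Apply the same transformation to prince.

The output letters match the input read backwards, each shifted +6: salon reversed is nolas. The word is reversed, then every letter is shifted forward by 6.
For prince: reverse → ecnirp; then shift: e+6=k, c+6=i, n+6=t, i+6=o, r+6=x, p+6=v.

kitoxv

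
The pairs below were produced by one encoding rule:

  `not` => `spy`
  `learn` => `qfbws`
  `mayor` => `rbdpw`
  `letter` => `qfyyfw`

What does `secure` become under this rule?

The shift depends on letter class: consonant n→s is +5, but vowel o→p is +1. Two shifts are in play — +1 for a/e/i/o/u, +5 for every other letter.
Applying it to secure: s(cons)+5=x, e(vowel)+1=f, c(cons)+5=h, u(vowel)+1=v, r(cons)+5=w, e(vowel)+1=f.

xfhvwf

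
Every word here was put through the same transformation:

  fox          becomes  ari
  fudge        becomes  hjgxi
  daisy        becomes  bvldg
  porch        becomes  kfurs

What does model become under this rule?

The output letters match the input read backwards, each shifted +3: fox reversed is xof. Two steps: reverse the string, then apply a Caesar shift of +3.
On model: reverse → ledom; then shift: l+3=o, e+3=h, d+3=g, o+3=r, m+3=p.

ohgrp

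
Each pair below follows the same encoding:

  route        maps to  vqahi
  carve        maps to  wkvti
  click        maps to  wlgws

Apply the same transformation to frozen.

r(17)→v(21) and o(14)→q(16) fit y≡19x+10 (mod 26); the inverse of 19 mod 26 is 11. Treating letters as 0–25, the rule is x ↦ 19x + 10 (mod 26).
Applying it to frozen: f(5)→19·5+10≡1=b; r(17)→19·17+10≡21=v; o(14)→19·14+10≡16=q; z(25)→19·25+10≡17=r; e(4)→19·4+10≡8=i; n(13)→19·13+10≡23=x (all mod 26).

bvqrix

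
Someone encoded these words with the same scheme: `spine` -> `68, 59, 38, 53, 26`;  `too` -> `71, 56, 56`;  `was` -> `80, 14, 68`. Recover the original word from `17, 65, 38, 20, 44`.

s(#19)→68 and p(#16)→59: differences scale by 3, so n = 3·pos + 11. Each letter becomes 3×(its alphabet position, a=1..z=26) + 11.
Decoding 17, 65, 38, 20, 44: 17→(17−11)÷3=2=b, 65→(65−11)÷3=18=r, 38→(38−11)÷3=9=i, 20→(20−11)÷3=3=c, 44→(44−11)÷3=11=k.

brick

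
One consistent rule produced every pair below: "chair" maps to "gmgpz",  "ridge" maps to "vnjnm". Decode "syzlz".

otter

In chair: c→g is +4, h→m is +5, a→g is +6, i→p is +7 — the shift increases by 1 each position. Letter i (0-indexed) is shifted by i+4, so successive shifts are 4, 5, 6, ….
Reversing it on syzlz: s−4=o, y−5=t, z−6=t, l−7=e, z−8=r.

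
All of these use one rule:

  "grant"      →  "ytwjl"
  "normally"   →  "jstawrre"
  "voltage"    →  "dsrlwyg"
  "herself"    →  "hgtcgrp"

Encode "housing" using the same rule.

This is an affine cipher: with a=0,…,z=25, each position x becomes (9x+22) mod 26.
For housing: h(7)→9·7+22≡7=h; o(14)→9·14+22≡18=s; u(20)→9·20+22≡20=u; s(18)→9·18+22≡2=c; i(8)→9·8+22≡16=q; n(13)→9·13+22≡9=j; g(6)→9·6+22≡24=y (all mod 26).

hsucqjy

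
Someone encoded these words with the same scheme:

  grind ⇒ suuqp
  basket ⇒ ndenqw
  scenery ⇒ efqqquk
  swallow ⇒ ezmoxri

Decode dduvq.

Shifts by position in grind: pos 0: g→s (+12), pos 1: r→u (+3), pos 2: i→u (+12), pos 3: n→q (+3) — repeating every 2. It's a Vigenère-style cipher with numeric key [12,3]: position i shifts by key[i mod 2].
Reversing it on dduvq: d−12=r, d−3=a, u−12=i, v−3=s, q−12=e.

raise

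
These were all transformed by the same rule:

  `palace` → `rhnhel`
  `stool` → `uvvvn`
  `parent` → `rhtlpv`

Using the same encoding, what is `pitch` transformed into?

Vowels shift forward by 7 and consonants shift forward by 2.
For pitch: p(cons)+2=r, i(vowel)+7=p, t(cons)+2=v, c(cons)+2=e, h(cons)+2=j.

rpvej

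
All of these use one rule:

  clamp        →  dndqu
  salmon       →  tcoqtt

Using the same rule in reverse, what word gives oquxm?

north

In clamp: c→d is +1, l→n is +2, a→d is +3, m→q is +4 — the shift increases by 1 each position. The shift increases by 1 at each position, starting from +1: 1, 2, 3, ….
Reversing it on oquxm: o−1=n, q−2=o, u−3=r, x−4=t, m−5=h.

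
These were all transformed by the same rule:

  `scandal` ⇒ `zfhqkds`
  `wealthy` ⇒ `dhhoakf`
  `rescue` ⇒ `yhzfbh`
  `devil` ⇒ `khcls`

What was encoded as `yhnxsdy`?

regular

Shifts by position in scandal: pos 0: s→z (+7), pos 1: c→f (+3), pos 2: a→h (+7), pos 3: n→q (+3) — repeating every 2. A repeating key of period 2 is used — shifts +7, +3 over and over.
Reversing it on yhnxsdy: y−7=r, h−3=e, n−7=g, x−3=u, s−7=l, d−3=a, y−7=r.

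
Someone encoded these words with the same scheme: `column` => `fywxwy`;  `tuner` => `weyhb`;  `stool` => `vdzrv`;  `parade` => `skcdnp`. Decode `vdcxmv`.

Shifts by position in column: pos 0: c→f (+3), pos 1: o→y (+10), pos 2: l→w (+11), pos 3: u→x (+3), pos 4: m→w (+10), pos 5: n→y (+11) — repeating every 3. The shifts repeat in a cycle of length 3: positions 0,1,… shift by +3, +10, +11, then the pattern repeats.
Reversing it on vdcxmv: v−3=s, d−10=t, c−11=r, x−3=u, m−10=c, v−11=k.

struck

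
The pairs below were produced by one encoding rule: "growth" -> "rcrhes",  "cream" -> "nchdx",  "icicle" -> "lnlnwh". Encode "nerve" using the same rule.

The shift depends on letter class: consonant g→r is +11, but vowel o→r is +3. Vowels shift forward by 3 and consonants shift forward by 11.
For nerve: n(cons)+11=y, e(vowel)+3=h, r(cons)+11=c, v(cons)+11=g, e(vowel)+3=h.

yhcgh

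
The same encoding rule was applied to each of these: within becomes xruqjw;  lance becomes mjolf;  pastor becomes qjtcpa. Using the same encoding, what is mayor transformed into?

njzxs

Shifts by position in within: pos 0: w→x (+1), pos 1: i→r (+9), pos 2: t→u (+1), pos 3: h→q (+9) — repeating every 2. It's a Vigenère-style cipher with numeric key [1,9]: position i shifts by key[i mod 2].
On mayor: m+1=n, a+9=j, y+1=z, o+9=x, r+1=s.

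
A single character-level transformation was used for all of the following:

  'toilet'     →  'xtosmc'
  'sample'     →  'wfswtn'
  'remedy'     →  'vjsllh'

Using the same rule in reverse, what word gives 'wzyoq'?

In toilet: t→x is +4, o→t is +5, i→o is +6, l→s is +7 — the shift increases by 1 each position. The shift increases by 1 at each position, starting from +4: 4, 5, 6, ….
Undoing it on wzyoq: w−4=s, z−5=u, y−6=s, o−7=h, q−8=i.

sushi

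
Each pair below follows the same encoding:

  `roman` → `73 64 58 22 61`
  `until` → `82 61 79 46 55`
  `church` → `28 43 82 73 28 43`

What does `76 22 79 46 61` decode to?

r(#18)→73 and o(#15)→64: differences scale by 3, so n = 3·pos + 19. With a=1..z=26, the number is 3·pos + 19.
Reversing it on 76 22 79 46 61: 76→(76−19)÷3=19=s, 22→(22−19)÷3=1=a, 79→(79−19)÷3=20=t, 46→(46−19)÷3=9=i, 61→(61−19)÷3=14=n.

satin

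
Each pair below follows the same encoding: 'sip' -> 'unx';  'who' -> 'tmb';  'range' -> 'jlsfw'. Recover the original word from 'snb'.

win

The output letters match the input read backwards, each shifted +5: sip reversed is pis. Read the word backwards and shift each letter +5.
Reversing it on snb: shift back: s−5=n, n−5=i, b−5=w → niw; then reverse → win.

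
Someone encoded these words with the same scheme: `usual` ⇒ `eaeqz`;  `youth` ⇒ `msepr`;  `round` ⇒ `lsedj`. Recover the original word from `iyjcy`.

Treating letters as 0–25, the rule is x ↦ 15x + 16 (mod 26).
Undoing it on iyjcy: i(8)→7·(8−16)≡22=w; y(24)→7·(24−16)≡4=e; j(9)→7·(9−16)≡3=d; c(2)→7·(2−16)≡6=g; y(24)→7·(24−16)≡4=e (all mod 26).

wedge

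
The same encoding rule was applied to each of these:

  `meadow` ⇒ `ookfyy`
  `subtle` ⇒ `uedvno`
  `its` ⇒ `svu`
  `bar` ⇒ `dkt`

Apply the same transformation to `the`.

vjo

The rule splits by letter class: vowels +10, consonants +2.
For the: t(cons)+2=v, h(cons)+2=j, e(vowel)+10=o.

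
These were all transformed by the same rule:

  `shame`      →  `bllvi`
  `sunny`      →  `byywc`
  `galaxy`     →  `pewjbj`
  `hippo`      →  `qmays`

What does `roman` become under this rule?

Shifts by position in shame: pos 0: s→b (+9), pos 1: h→l (+4), pos 2: a→l (+11), pos 3: m→v (+9), pos 4: e→i (+4) — repeating every 3. A repeating key of period 3 is used — shifts +9, +4, +11 over and over.
Applying it to roman: r+9=a, o+4=s, m+11=x, a+9=j, n+4=r.

asxjr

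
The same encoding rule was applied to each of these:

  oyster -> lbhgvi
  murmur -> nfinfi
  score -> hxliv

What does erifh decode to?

virus

Each pair mirrors across the alphabet (o↔l, y↔b, s↔h): positions sum to 25. This is the alphabet-reversal cipher (Atbash): a becomes z, b becomes y, etc.
Decoding erifh: e↔v, r↔i, i↔r, f↔u, h↔s.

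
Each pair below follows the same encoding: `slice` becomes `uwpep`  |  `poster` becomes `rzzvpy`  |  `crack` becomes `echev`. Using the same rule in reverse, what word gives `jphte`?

Shifts by position in slice: pos 0: s→u (+2), pos 1: l→w (+11), pos 2: i→p (+7), pos 3: c→e (+2), pos 4: e→p (+11) — repeating every 3. It's a Vigenère-style cipher with numeric key [2,11,7]: position i shifts by key[i mod 3].
Undoing it on jphte: j−2=h, p−11=e, h−7=a, t−2=r, e−11=t.

heart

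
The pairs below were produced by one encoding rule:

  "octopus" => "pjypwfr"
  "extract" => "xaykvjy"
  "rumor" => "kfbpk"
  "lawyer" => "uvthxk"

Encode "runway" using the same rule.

This is an affine cipher: with a=0,…,z=25, each position x becomes (7x+21) mod 26.
Applying it to runway: r(17)→7·17+21≡10=k; u(20)→7·20+21≡5=f; n(13)→7·13+21≡8=i; w(22)→7·22+21≡19=t; a(0)→7·0+21≡21=v; y(24)→7·24+21≡7=h (all mod 26).

kfitvh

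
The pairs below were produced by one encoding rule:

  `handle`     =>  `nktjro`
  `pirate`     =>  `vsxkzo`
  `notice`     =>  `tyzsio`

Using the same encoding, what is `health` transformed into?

The rule splits by letter class: vowels +10, consonants +6.
On health: h(cons)+6=n, e(vowel)+10=o, a(vowel)+10=k, l(cons)+6=r, t(cons)+6=z, h(cons)+6=n.

nokrzn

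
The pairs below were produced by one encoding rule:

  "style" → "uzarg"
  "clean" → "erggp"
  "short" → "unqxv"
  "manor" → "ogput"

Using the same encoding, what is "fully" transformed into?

Shifts by position in style: pos 0: s→u (+2), pos 1: t→z (+6), pos 2: y→a (+2), pos 3: l→r (+6) — repeating every 2. A repeating key of period 2 is used — shifts +2, +6 over and over.
Applying it to fully: f+2=h, u+6=a, l+2=n, l+6=r, y+2=a.

hanra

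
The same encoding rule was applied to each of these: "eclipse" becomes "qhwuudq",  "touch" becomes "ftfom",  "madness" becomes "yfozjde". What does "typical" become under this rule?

It's a Vigenère-style cipher with numeric key [12,5,11]: position i shifts by key[i mod 3].
On typical: t+12=f, y+5=d, p+11=a, i+12=u, c+5=h, a+11=l, l+12=x.

fdauhlx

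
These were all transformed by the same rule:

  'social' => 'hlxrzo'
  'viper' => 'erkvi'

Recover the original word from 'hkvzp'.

Each pair mirrors across the alphabet (s↔h, o↔l, c↔x): positions sum to 25. Letters are reflected about the middle of the alphabet (position → 25−position): Atbash.
Reversing it on hkvzp: h↔s, k↔p, v↔e, z↔a, p↔k.

speak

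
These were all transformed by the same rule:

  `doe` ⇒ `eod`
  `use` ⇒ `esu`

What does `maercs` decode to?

The output letters match the input read backwards: doe reversed is eod. It's just the letters in reverse order.
Decoding maercs: then reverse → scream.

scream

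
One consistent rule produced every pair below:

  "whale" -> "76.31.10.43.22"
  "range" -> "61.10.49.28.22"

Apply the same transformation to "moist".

46.52.34.64.67

With a=1..z=26, the number is 3·pos + 7.
On moist: m=13→46, o=15→52, i=9→34, s=19→64, t=20→67.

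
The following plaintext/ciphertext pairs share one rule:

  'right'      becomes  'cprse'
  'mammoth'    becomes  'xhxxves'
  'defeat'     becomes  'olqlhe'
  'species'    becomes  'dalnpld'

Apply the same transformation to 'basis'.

The shift depends on letter class: consonant r→c is +11, but vowel i→p is +7. Two shifts are in play — +7 for a/e/i/o/u, +11 for every other letter.
Applying it to basis: b(cons)+11=m, a(vowel)+7=h, s(cons)+11=d, i(vowel)+7=p, s(cons)+11=d.

mhdpd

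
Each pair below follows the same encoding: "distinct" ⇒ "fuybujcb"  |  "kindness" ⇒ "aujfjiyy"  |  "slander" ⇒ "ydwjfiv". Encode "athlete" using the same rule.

wbrdibi

d(3)→f(5) and i(8)→u(20) fit y≡3x+22 (mod 26); the inverse of 3 mod 26 is 9. Each letter's alphabet position (a=0..z=25) is mapped through 3·x+22 mod 26 — an affine cipher.
Applying it to athlete: a(0)→3·0+22≡22=w; t(19)→3·19+22≡1=b; h(7)→3·7+22≡17=r; l(11)→3·11+22≡3=d; e(4)→3·4+22≡8=i; t(19)→3·19+22≡1=b; e(4)→3·4+22≡8=i (all mod 26).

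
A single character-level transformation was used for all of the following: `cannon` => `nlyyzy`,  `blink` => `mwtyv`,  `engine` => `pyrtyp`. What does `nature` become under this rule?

Compare letters: c→n is +11, a→l is +11, n→y is +11 — a constant shift. Every letter moves 11 places later in the alphabet, wrapping around z→a.
Applying it to nature: n+11=y, a+11=l, t+11=e, u+11=f, r+11=c, e+11=p.

ylefcp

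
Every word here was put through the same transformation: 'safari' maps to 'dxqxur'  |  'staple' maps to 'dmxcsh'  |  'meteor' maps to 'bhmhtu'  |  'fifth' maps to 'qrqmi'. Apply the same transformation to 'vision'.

s(18)→d(3) and a(0)→x(23) fit y≡9x+23 (mod 26); the inverse of 9 mod 26 is 3. Each letter's alphabet position (a=0..z=25) is mapped through 9·x+23 mod 26 — an affine cipher.
Applying it to vision: v(21)→9·21+23≡4=e; i(8)→9·8+23≡17=r; s(18)→9·18+23≡3=d; i(8)→9·8+23≡17=r; o(14)→9·14+23≡19=t; n(13)→9·13+23≡10=k (all mod 26).

erdrtk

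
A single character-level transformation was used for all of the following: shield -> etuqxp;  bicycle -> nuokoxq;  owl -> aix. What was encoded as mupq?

aide

Compare letters: s→e is +12, h→t is +12, i→u is +12 — a constant shift. Every letter moves 12 places later in the alphabet, wrapping around z→a.
Decoding mupq: m−12=a, u−12=i, p−12=d, q−12=e.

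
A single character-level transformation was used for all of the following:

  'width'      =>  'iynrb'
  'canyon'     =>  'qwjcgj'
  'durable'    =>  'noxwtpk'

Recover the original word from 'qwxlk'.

w(22)→i(8) and i(8)→y(24) fit y≡23x+22 (mod 26); the inverse of 23 mod 26 is 17. Each letter's alphabet position (a=0..z=25) is mapped through 23·x+22 mod 26 — an affine cipher.
Reversing it on qwxlk: q(16)→17·(16−22)≡2=c; w(22)→17·(22−22)≡0=a; x(23)→17·(23−22)≡17=r; l(11)→17·(11−22)≡21=v; k(10)→17·(10−22)≡4=e (all mod 26).

carve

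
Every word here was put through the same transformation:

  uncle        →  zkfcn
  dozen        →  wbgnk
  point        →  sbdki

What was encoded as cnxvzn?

u(20)→z(25) and n(13)→k(10) fit y≡17x+23 (mod 26); the inverse of 17 mod 26 is 23. Treating letters as 0–25, the rule is x ↦ 17x + 23 (mod 26).
Reversing it on cnxvzn: c(2)→23·(2−23)≡11=l; n(13)→23·(13−23)≡4=e; x(23)→23·(23−23)≡0=a; v(21)→23·(21−23)≡6=g; z(25)→23·(25−23)≡20=u; n(13)→23·(13−23)≡4=e (all mod 26).

league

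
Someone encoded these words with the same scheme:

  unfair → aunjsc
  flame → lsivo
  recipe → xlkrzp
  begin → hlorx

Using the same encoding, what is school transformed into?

yjpxyw

In unfair: u→a is +6, n→u is +7, f→n is +8, a→j is +9 — the shift increases by 1 each position. Letter i (0-indexed) is shifted by i+6, so successive shifts are 6, 7, 8, ….
Applying it to school: s+6=y, c+7=j, h+8=p, o+9=x, o+10=y, l+11=w.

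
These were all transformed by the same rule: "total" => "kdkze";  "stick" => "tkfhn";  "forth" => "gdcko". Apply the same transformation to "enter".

t(19)→k(10) and o(14)→d(3) fit y≡17x+25 (mod 26); the inverse of 17 mod 26 is 23. Treating letters as 0–25, the rule is x ↦ 17x + 25 (mod 26).
Applying it to enter: e(4)→17·4+25≡15=p; n(13)→17·13+25≡12=m; t(19)→17·19+25≡10=k; e(4)→17·4+25≡15=p; r(17)→17·17+25≡2=c (all mod 26).

pmkpc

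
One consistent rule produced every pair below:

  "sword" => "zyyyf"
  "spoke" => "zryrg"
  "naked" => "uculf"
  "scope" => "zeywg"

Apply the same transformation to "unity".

bpsaa

Shifts by position in sword: pos 0: s→z (+7), pos 1: w→y (+2), pos 2: o→y (+10), pos 3: r→y (+7), pos 4: d→f (+2) — repeating every 3. It's a Vigenère-style cipher with numeric key [7,2,10]: position i shifts by key[i mod 3].
Applying it to unity: u+7=b, n+2=p, i+10=s, t+7=a, y+2=a.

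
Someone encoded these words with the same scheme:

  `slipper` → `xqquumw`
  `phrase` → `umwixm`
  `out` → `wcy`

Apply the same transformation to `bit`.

The shift depends on letter class: consonant s→x is +5, but vowel i→q is +8. Vowels shift forward by 8 and consonants shift forward by 5.
On bit: b(cons)+5=g, i(vowel)+8=q, t(cons)+5=y.

gqy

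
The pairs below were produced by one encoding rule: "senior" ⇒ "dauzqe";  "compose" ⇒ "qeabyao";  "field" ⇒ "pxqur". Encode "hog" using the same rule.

sat

The output letters match the input read backwards, each shifted +12: senior reversed is roines. Read the word backwards and shift each letter +12.
Applying it to hog: reverse → goh; then shift: g+12=s, o+12=a, h+12=t.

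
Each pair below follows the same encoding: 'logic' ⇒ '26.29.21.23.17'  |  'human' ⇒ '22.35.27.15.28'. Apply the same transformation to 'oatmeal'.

l is letter #12 and maps to 26: an offset of 14. Letters become their 1-based position plus 14 (so a→15, b→16, …).
Applying it to oatmeal: o=15→29, a=1→15, t=20→34, m=13→27, e=5→19, a=1→15, l=12→26.

29.15.34.27.19.15.26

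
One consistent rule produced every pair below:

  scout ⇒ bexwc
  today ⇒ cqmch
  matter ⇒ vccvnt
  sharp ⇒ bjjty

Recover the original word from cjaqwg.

Shifts by position in scout: pos 0: s→b (+9), pos 1: c→e (+2), pos 2: o→x (+9), pos 3: u→w (+2) — repeating every 2. It's a Vigenère-style cipher with numeric key [9,2]: position i shifts by key[i mod 2].
Reversing it on cjaqwg: c−9=t, j−2=h, a−9=r, q−2=o, w−9=n, g−2=e.

throne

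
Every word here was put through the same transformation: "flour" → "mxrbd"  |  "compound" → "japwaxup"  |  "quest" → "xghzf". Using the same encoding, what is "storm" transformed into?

zfryy

Shifts by position in flour: pos 0: f→m (+7), pos 1: l→x (+12), pos 2: o→r (+3), pos 3: u→b (+7), pos 4: r→d (+12) — repeating every 3. The shifts repeat in a cycle of length 3: positions 0,1,… shift by +7, +12, +3, then the pattern repeats.
On storm: s+7=z, t+12=f, o+3=r, r+7=y, m+12=y.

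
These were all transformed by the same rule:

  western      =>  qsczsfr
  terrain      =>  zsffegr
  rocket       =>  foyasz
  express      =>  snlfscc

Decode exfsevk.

w(22)→q(16) and e(4)→s(18) fit y≡23x+4 (mod 26); the inverse of 23 mod 26 is 17. Treating letters as 0–25, the rule is x ↦ 23x + 4 (mod 26).
Undoing it on exfsevk: e(4)→17·(4−4)≡0=a; x(23)→17·(23−4)≡11=l; f(5)→17·(5−4)≡17=r; s(18)→17·(18−4)≡4=e; e(4)→17·(4−4)≡0=a; v(21)→17·(21−4)≡3=d; k(10)→17·(10−4)≡24=y (all mod 26).

already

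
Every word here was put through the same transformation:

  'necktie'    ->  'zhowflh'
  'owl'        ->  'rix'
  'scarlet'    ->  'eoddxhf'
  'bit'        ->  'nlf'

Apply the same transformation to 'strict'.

efdlof

The shift depends on letter class: consonant n→z is +12, but vowel e→h is +3. The rule splits by letter class: vowels +3, consonants +12.
On strict: s(cons)+12=e, t(cons)+12=f, r(cons)+12=d, i(vowel)+3=l, c(cons)+12=o, t(cons)+12=f.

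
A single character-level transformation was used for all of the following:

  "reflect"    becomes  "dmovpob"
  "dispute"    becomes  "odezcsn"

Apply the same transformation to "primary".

The output letters match the input read backwards, each shifted +10: reflect reversed is tcelfer. Two steps: reverse the string, then apply a Caesar shift of +10.
For primary: reverse → yramirp; then shift: y+10=i, r+10=b, a+10=k, m+10=w, i+10=s, r+10=b, p+10=z.

ibkwsbz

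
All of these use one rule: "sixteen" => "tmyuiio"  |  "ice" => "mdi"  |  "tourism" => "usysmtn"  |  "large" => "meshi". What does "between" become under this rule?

The shift depends on letter class: consonant s→t is +1, but vowel i→m is +4. Vowels shift forward by 4 and consonants shift forward by 1.
Applying it to between: b(cons)+1=c, e(vowel)+4=i, t(cons)+1=u, w(cons)+1=x, e(vowel)+4=i, e(vowel)+4=i, n(cons)+1=o.

ciuxiio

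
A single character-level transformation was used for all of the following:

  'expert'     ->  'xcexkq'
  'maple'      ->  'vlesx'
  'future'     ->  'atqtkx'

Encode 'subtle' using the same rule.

ntoqsx

e(4)→x(23) and x(23)→c(2) fit y≡3x+11 (mod 26); the inverse of 3 mod 26 is 9. This is an affine cipher: with a=0,…,z=25, each position x becomes (3x+11) mod 26.
Applying it to subtle: s(18)→3·18+11≡13=n; u(20)→3·20+11≡19=t; b(1)→3·1+11≡14=o; t(19)→3·19+11≡16=q; l(11)→3·11+11≡18=s; e(4)→3·4+11≡23=x (all mod 26).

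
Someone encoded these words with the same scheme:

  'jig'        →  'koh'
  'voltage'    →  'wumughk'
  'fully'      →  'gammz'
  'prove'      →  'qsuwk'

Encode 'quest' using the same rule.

raktu

Vowels shift forward by 6 and consonants shift forward by 1.
For quest: q(cons)+1=r, u(vowel)+6=a, e(vowel)+6=k, s(cons)+1=t, t(cons)+1=u.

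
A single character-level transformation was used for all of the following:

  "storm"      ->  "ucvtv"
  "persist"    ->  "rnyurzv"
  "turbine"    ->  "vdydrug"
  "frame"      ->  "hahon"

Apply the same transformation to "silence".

Shifts by position in storm: pos 0: s→u (+2), pos 1: t→c (+9), pos 2: o→v (+7), pos 3: r→t (+2), pos 4: m→v (+9) — repeating every 3. A repeating key of period 3 is used — shifts +2, +9, +7 over and over.
Applying it to silence: s+2=u, i+9=r, l+7=s, e+2=g, n+9=w, c+7=j, e+2=g.

ursgwjg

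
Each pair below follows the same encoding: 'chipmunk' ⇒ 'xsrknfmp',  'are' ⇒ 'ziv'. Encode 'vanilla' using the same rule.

Each pair mirrors across the alphabet (c↔x, h↔s, i↔r): positions sum to 25. This is the alphabet-reversal cipher (Atbash): a becomes z, b becomes y, etc.
For vanilla: v↔e, a↔z, n↔m, i↔r, l↔o, l↔o, a↔z.

ezmrooz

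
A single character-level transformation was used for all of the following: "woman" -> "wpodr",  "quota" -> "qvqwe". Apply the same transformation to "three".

In woman: w→w is +0, o→p is +1, m→o is +2, a→d is +3 — the shift increases by 1 each position. Letter i (0-indexed) is shifted by i+0, so successive shifts are 0, 1, 2, ….
For three: t+0=t, h+1=i, r+2=t, e+3=h, e+4=i.

tithi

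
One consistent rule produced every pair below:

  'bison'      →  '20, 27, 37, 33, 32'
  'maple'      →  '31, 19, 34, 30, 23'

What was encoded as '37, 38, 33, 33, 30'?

stool

b is letter #2 and maps to 20: an offset of 18. Letters become their 1-based position plus 18 (so a→19, b→20, …).
Reversing it on 37, 38, 33, 33, 30: 37→(37−18)÷1=19=s, 38→(38−18)÷1=20=t, 33→(33−18)÷1=15=o, 33→(33−18)÷1=15=o, 30→(30−18)÷1=12=l.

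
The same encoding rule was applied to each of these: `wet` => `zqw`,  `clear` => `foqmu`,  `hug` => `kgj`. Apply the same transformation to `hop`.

Two shifts are in play — +12 for a/e/i/o/u, +3 for every other letter.
For hop: h(cons)+3=k, o(vowel)+12=a, p(cons)+3=s.

kas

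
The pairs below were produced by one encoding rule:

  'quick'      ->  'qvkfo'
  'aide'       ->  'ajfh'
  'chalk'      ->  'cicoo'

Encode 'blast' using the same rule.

In quick: q→q is +0, u→v is +1, i→k is +2, c→f is +3 — the shift increases by 1 each position. The shift increases by 1 at each position, starting from +0: 0, 1, 2, ….
Applying it to blast: b+0=b, l+1=m, a+2=c, s+3=v, t+4=x.

bmcvx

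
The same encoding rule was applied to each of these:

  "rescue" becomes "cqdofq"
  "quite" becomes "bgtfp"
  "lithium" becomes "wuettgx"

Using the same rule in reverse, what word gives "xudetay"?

Shifts by position in rescue: pos 0: r→c (+11), pos 1: e→q (+12), pos 2: s→d (+11), pos 3: c→o (+12) — repeating every 2. A repeating key of period 2 is used — shifts +11, +12 over and over.
Decoding xudetay: x−11=m, u−12=i, d−11=s, e−12=s, t−11=i, a−12=o, y−11=n.

mission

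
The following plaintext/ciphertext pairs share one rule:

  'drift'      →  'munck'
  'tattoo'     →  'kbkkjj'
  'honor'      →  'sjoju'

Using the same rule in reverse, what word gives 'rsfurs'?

d(3)→m(12) and r(17)→u(20) fit y≡21x+1 (mod 26); the inverse of 21 mod 26 is 5. Treating letters as 0–25, the rule is x ↦ 21x + 1 (mod 26).
Reversing it on rsfurs: r(17)→5·(17−1)≡2=c; s(18)→5·(18−1)≡7=h; f(5)→5·(5−1)≡20=u; u(20)→5·(20−1)≡17=r; r(17)→5·(17−1)≡2=c; s(18)→5·(18−1)≡7=h (all mod 26).

church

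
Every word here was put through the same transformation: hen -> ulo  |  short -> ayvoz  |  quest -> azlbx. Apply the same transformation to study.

fkbaz

The word is reversed, then every letter is shifted forward by 7.
On study: reverse → yduts; then shift: y+7=f, d+7=k, u+7=b, t+7=a, s+7=z.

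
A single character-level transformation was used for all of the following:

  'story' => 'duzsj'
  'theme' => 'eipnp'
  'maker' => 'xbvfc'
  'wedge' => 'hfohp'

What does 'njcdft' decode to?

circus

Shifts by position in story: pos 0: s→d (+11), pos 1: t→u (+1), pos 2: o→z (+11), pos 3: r→s (+1) — repeating every 2. The shifts repeat in a cycle of length 2: positions 0,1,… shift by +11, +1, then the pattern repeats.
Decoding njcdft: n−11=c, j−1=i, c−11=r, d−1=c, f−11=u, t−1=s.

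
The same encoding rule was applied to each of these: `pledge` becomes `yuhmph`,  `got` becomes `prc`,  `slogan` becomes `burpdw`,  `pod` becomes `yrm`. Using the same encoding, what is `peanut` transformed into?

yhdwxc

The shift depends on letter class: consonant p→y is +9, but vowel e→h is +3. Two shifts are in play — +3 for a/e/i/o/u, +9 for every other letter.
On peanut: p(cons)+9=y, e(vowel)+3=h, a(vowel)+3=d, n(cons)+9=w, u(vowel)+3=x, t(cons)+9=c.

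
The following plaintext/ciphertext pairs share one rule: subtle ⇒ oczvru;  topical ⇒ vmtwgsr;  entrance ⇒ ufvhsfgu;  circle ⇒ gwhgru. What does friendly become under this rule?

s(18)→o(14) and u(20)→c(2) fit y≡7x+18 (mod 26); the inverse of 7 mod 26 is 15. This is an affine cipher: with a=0,…,z=25, each position x becomes (7x+18) mod 26.
For friendly: f(5)→7·5+18≡1=b; r(17)→7·17+18≡7=h; i(8)→7·8+18≡22=w; e(4)→7·4+18≡20=u; n(13)→7·13+18≡5=f; d(3)→7·3+18≡13=n; l(11)→7·11+18≡17=r; y(24)→7·24+18≡4=e (all mod 26).

bhwufnre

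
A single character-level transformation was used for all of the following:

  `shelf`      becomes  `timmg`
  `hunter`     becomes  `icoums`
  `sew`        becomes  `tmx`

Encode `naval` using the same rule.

The shift depends on letter class: consonant s→t is +1, but vowel e→m is +8. Vowels shift forward by 8 and consonants shift forward by 1.
Applying it to naval: n(cons)+1=o, a(vowel)+8=i, v(cons)+1=w, a(vowel)+8=i, l(cons)+1=m.

oiwim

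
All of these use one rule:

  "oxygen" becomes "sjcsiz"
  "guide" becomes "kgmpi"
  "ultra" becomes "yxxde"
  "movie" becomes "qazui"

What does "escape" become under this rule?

iegmtq

The shifts repeat in a cycle of length 2: positions 0,1,… shift by +4, +12, then the pattern repeats.
Applying it to escape: e+4=i, s+12=e, c+4=g, a+12=m, p+4=t, e+12=q.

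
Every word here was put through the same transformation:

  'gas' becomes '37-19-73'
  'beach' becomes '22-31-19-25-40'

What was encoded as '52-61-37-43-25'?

Each letter becomes 3×(its alphabet position, a=1..z=26) + 16.
Reversing it on 52-61-37-43-25: 52→(52−16)÷3=12=l, 61→(61−16)÷3=15=o, 37→(37−16)÷3=7=g, 43→(43−16)÷3=9=i, 25→(25−16)÷3=3=c.

logic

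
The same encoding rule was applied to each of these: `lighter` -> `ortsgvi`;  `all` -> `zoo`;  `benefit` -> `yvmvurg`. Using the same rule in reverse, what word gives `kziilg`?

parrot

Each pair mirrors across the alphabet (l↔o, i↔r, g↔t): positions sum to 25. Letters are reflected about the middle of the alphabet (position → 25−position): Atbash.
Undoing it on kziilg: k↔p, z↔a, i↔r, i↔r, l↔o, g↔t.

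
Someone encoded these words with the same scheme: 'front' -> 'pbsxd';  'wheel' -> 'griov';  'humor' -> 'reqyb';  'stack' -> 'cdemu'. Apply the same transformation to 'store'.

Shifts by position in front: pos 0: f→p (+10), pos 1: r→b (+10), pos 2: o→s (+4), pos 3: n→x (+10), pos 4: t→d (+10) — repeating every 3. A repeating key of period 3 is used — shifts +10, +10, +4 over and over.
For store: s+10=c, t+10=d, o+4=s, r+10=b, e+10=o.

cdsbo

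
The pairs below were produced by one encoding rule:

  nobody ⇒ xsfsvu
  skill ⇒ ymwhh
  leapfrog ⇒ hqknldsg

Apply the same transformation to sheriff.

This is an affine cipher: with a=0,…,z=25, each position x becomes (21x+10) mod 26.
Applying it to sheriff: s(18)→21·18+10≡24=y; h(7)→21·7+10≡1=b; e(4)→21·4+10≡16=q; r(17)→21·17+10≡3=d; i(8)→21·8+10≡22=w; f(5)→21·5+10≡11=l; f(5)→21·5+10≡11=l (all mod 26).

ybqdwll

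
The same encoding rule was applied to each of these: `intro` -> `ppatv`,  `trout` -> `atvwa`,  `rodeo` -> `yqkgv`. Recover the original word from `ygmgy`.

Shifts by position in intro: pos 0: i→p (+7), pos 1: n→p (+2), pos 2: t→a (+7), pos 3: r→t (+2) — repeating every 2. A repeating key of period 2 is used — shifts +7, +2 over and over.
Decoding ygmgy: y−7=r, g−2=e, m−7=f, g−2=e, y−7=r.

refer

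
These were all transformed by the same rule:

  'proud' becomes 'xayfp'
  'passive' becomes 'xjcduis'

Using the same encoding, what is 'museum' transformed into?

udcpgz

In proud: p→x is +8, r→a is +9, o→y is +10, u→f is +11 — the shift increases by 1 each position. Each letter shifts forward by (position + 8), i.e. 8, 9, 10, … — the shift grows by one for each successive letter.
Applying it to museum: m+8=u, u+9=d, s+10=c, e+11=p, u+12=g, m+13=z.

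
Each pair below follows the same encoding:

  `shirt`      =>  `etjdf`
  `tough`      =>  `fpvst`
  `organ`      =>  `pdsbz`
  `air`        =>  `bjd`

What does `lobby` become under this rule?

xpnnk

The shift depends on letter class: consonant s→e is +12, but vowel i→j is +1. The rule splits by letter class: vowels +1, consonants +12.
For lobby: l(cons)+12=x, o(vowel)+1=p, b(cons)+12=n, b(cons)+12=n, y(cons)+12=k.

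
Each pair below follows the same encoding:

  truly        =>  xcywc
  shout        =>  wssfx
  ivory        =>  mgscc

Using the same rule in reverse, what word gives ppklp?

legal

Shifts by position in truly: pos 0: t→x (+4), pos 1: r→c (+11), pos 2: u→y (+4), pos 3: l→w (+11) — repeating every 2. The shifts repeat in a cycle of length 2: positions 0,1,… shift by +4, +11, then the pattern repeats.
Reversing it on ppklp: p−4=l, p−11=e, k−4=g, l−11=a, p−4=l.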